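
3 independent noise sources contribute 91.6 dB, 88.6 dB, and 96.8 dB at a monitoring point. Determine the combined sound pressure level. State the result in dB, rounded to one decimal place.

98.4 dB

Incoherent sources combine by intensity addition: L_total = 10·log₁₀(Σ 10^(L_i/10)).
Σ 10^(L/10) = 10^(91.6/10) + 10^(88.6/10) + 10^(96.8/10) = 6.956e+09.
L_total = 10·log₁₀(6.956e+09) = 98.42 dB.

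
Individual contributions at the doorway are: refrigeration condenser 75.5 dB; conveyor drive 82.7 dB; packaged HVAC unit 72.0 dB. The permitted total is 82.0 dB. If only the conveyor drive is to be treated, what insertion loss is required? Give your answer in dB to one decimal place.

2.4 dB

Fixed contribution from the other sources: Σ 10^(L/10) = 10^(75.5/10) + 10^(72.0/10) = 5.133e+07 (77.10 dB).
The limit corresponds to 10^(82.0/10) = 1.585e+08; subtracting the fixed part leaves 1.072e+08 for the conveyor drive, i.e. 80.30 dB.
Required insertion loss = 82.7 − 80.30 = 2.40 dB.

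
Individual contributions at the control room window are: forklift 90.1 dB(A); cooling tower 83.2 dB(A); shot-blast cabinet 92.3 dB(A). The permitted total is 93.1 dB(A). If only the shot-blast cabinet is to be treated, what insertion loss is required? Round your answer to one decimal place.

3.2 dB

Fixed contribution from the other sources: Σ 10^(L/10) = 10^(90.1/10) + 10^(83.2/10) = 1.232e+09 (90.91 dB(A)).
To meet 93.1 dB(A) overall, the treated shot-blast cabinet may contribute at most 10^(93.1/10) − 1.232e+09 = 8.095e+08, i.e. 89.08 dB(A).
Required insertion loss = 92.3 − 89.08 = 3.22 dB.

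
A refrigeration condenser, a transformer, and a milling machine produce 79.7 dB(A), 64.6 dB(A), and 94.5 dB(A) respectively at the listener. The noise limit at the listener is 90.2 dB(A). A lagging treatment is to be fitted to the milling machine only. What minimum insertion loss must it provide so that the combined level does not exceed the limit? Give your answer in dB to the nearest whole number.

5 dB

Fixed contribution from the other sources: Σ 10^(L/10) = 10^(79.7/10) + 10^(64.6/10) = 9.621e+07 (79.83 dB(A)).
The limit corresponds to 10^(90.2/10) = 1.047e+09; subtracting the fixed part leaves 9.509e+08 for the milling machine, i.e. 89.78 dB(A).
So the milling machine must be reduced from 94.5 to 89.78 dB(A): IL = 4.72 dB.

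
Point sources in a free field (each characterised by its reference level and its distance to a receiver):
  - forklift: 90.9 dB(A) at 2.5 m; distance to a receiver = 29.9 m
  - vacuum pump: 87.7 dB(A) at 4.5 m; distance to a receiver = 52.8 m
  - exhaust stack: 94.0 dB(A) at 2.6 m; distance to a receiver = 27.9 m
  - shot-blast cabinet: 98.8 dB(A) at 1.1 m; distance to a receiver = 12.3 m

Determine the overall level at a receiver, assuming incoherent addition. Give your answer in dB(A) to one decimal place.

Apply inverse-square spreading to bring every level to the receiver, then sum 10^(L/10).
forklift: 90.9 − 20·log₁₀(29.9/2.5) = 90.9 − 21.55 = 69.35 dB(A).
vacuum pump: 87.7 − 20·log₁₀(52.8/4.5) = 87.7 − 21.39 = 66.31 dB(A).
exhaust stack: 94.0 − 20·log₁₀(27.9/2.6) = 94.0 − 20.61 = 73.39 dB(A).
shot-blast cabinet: 98.8 − 20·log₁₀(12.3/1.1) = 98.8 − 20.97 = 77.83 dB(A).
Σ 10^(L/10) = 9.536e+07 → L_total = 10·log₁₀(9.536e+07) = 79.79 dB(A).

79.8 dB(A)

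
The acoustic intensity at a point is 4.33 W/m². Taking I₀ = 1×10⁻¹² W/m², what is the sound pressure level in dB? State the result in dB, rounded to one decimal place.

126.4 dB

I/I₀ = 4.33/10⁻¹² = 4.33×10^12, and L = 10·log₁₀(I/I₀).
L = 10·(0.6365 + 12) = 126.36 dB.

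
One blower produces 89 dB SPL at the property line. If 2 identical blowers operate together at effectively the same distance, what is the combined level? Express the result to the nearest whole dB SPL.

With 2 equal, uncorrelated contributions the intensity is 2× that of one unit, giving a rise of 10·log₁₀ 2.
L_total = 89 + 10·log₁₀(2) = 89 + 3.010 = 92.01 dB SPL.

92 dB SPL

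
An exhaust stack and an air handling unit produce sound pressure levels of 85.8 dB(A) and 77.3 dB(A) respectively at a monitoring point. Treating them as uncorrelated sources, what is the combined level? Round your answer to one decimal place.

86.4 dB(A)

For uncorrelated sources the intensities add, so convert each level to linear form, sum, and take 10·log₁₀ of the total.
Σ 10^(L/10) = 10^(85.8/10) + 10^(77.3/10) = 4.339e+08.
L_total = 10·log₁₀(4.339e+08) = 86.37 dB(A).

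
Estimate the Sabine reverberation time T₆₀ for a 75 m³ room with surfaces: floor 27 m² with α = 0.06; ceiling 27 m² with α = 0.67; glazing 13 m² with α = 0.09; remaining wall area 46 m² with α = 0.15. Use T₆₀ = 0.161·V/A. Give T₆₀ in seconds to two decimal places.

0.43 s

Summing Sᵢαᵢ: 27·0.06 + 27·0.67 + 13·0.09 + 46·0.15 = 27.78 m².
T₆₀ = 0.161·V/A = 0.161·75/27.78 = 0.435 s.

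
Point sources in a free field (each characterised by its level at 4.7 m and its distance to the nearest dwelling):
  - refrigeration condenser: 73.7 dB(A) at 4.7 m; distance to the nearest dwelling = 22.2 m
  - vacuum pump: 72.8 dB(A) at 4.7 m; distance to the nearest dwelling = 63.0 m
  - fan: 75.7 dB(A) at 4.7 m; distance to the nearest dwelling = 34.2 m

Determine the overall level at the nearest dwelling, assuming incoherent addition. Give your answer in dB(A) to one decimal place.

62.7 dB(A)

First find each source's level at the receiver (point-source: −20·log₁₀(r/r_ref)), then combine on an intensity basis.
refrigeration condenser: 73.7 − 20·log₁₀(22.2/4.7) = 73.7 − 13.49 = 60.21 dB(A).
vacuum pump: 72.8 − 20·log₁₀(63.0/4.7) = 72.8 − 22.54 = 50.26 dB(A).
fan: 75.7 − 20·log₁₀(34.2/4.7) = 75.7 − 17.24 = 58.46 dB(A).
Σ 10^(L/10) = 1.858e+06 → L_total = 10·log₁₀(1.858e+06) = 62.69 dB(A).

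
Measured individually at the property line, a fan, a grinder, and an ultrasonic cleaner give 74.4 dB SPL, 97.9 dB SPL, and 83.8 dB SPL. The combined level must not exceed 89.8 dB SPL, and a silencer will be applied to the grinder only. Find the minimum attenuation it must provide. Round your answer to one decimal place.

Everything except the grinder sums to 10^(74.4/10) + 10^(83.8/10) = 2.674e+08 in linear terms, 84.27 dB SPL.
The limit corresponds to 10^(89.8/10) = 9.550e+08; subtracting the fixed part leaves 6.876e+08 for the grinder, i.e. 88.37 dB SPL.
Required insertion loss = 97.9 − 88.37 = 9.53 dB.

9.5 dB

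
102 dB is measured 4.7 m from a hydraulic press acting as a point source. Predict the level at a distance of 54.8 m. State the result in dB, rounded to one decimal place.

80.7 dB

Spherical spreading from a point source gives a 20·log₁₀(r₂/r₁) drop.
L₂ = 102 − 20·log₁₀(54.8/4.7) = 102 − 21.334 = 80.67 dB.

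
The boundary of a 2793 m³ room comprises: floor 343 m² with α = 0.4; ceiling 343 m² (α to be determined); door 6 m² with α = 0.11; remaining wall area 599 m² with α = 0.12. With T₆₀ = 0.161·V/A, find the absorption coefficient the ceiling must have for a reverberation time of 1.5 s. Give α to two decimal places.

0.26

From T₆₀ = 0.161·V/A, the target T₆₀ = 1.5 s needs A = 0.161·2793/1.5 = 299.78 m².
Absorption from the other surfaces = 343·0.4 + 6·0.11 + 599·0.12 = 209.74 m², so the ceiling must supply 90.04 m² over 343 m².
α = 90.04/343 = 0.263.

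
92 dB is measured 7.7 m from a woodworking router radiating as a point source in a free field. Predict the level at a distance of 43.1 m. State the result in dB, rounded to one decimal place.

For a point source, L₂ = L₁ − 20·log₁₀(r₂/r₁).
L₂ = 92 − 20·log₁₀(43.1/7.7) = 92 − 14.960 = 77.04 dB.

77.0 dB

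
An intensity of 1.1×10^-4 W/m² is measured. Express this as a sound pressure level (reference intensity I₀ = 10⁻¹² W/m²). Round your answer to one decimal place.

Dividing by I₀ shifts the exponent by 12: I/I₀ = 1.1×10^8.
L = 10·(0.0414 + 8) = 80.41 dB.

80.4 dB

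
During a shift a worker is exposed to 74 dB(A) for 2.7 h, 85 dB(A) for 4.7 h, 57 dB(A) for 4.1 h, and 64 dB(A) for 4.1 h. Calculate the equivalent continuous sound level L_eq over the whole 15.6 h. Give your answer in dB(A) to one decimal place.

80.0 dB(A)

L_eq = 10·log₁₀[(1/T)·Σ tᵢ·10^(Lᵢ/10)] with T = 15.6 h.
Σ tᵢ·10^(Lᵢ/10) = 2.7·10^(74/10) + 4.7·10^(85/10) + 4.1·10^(57/10) + 4.1·10^(64/10) = 1.566e+09.
L_eq = 10·log₁₀(1.566e+09/15.6) = 80.02 dB(A).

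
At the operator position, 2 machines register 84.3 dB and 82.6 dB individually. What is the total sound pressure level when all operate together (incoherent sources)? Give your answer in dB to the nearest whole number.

87 dB

Incoherent sources combine by intensity addition: L_total = 10·log₁₀(Σ 10^(L_i/10)).
Σ 10^(L/10) = 10^(84.3/10) + 10^(82.6/10) = 4.511e+08.
L_total = 10·log₁₀(4.511e+08) = 86.54 dB.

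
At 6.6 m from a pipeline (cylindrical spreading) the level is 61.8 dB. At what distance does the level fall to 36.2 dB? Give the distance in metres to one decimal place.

2396.3 m

For a line source L₁ − L₂ = 10·log₁₀(r₂/r₁), so r₂ = r₁·10^((L₁−L₂)/10).
r₂ = 6.6·10^((61.8−36.2)/10) = 6.6·10^(25.6/10) = 2396.32 m.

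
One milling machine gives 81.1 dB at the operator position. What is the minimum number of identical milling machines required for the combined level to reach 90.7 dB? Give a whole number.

The shortfall is 90.7 − 81.1 = 9.6 dB, and N units add 10·log₁₀ N, so need 10·log₁₀ N ≥ 9.6.
N ≥ 10^(9.6/10) = 9.120, so N = 10.

10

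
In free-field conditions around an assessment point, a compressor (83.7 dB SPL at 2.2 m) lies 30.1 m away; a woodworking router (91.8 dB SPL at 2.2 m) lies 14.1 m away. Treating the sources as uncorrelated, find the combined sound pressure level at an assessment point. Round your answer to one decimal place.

75.8 dB SPL

First find each source's level at the receiver (point-source: −20·log₁₀(r/r_ref)), then combine on an intensity basis.
compressor: 83.7 − 20·log₁₀(30.1/2.2) = 83.7 − 22.72 = 60.98 dB SPL.
woodworking router: 91.8 − 20·log₁₀(14.1/2.2) = 91.8 − 16.14 = 75.66 dB SPL.
Σ 10^(L/10) = 3.810e+07 → L_total = 10·log₁₀(3.810e+07) = 75.81 dB SPL.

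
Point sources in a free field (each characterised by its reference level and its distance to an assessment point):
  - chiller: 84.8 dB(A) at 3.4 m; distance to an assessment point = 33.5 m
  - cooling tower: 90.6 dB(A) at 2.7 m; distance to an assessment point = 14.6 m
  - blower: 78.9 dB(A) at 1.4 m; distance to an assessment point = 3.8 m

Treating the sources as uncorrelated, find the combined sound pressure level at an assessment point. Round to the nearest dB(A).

77 dB(A)

Apply inverse-square spreading to bring every level to the receiver, then sum 10^(L/10).
chiller: 84.8 − 20·log₁₀(33.5/3.4) = 84.8 − 19.87 = 64.93 dB(A).
cooling tower: 90.6 − 20·log₁₀(14.6/2.7) = 90.6 − 14.66 = 75.94 dB(A).
blower: 78.9 − 20·log₁₀(3.8/1.4) = 78.9 − 8.67 = 70.23 dB(A).
Σ 10^(L/10) = 5.291e+07 → L_total = 10·log₁₀(5.291e+07) = 77.24 dB(A).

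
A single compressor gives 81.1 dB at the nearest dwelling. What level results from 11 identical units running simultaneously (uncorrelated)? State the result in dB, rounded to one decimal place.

91.5 dB

With 11 equal, uncorrelated contributions the intensity is 11× that of one unit, giving a rise of 10·log₁₀ 11.
L_total = 81.1 + 10·log₁₀(11) = 81.1 + 10.414 = 91.51 dB.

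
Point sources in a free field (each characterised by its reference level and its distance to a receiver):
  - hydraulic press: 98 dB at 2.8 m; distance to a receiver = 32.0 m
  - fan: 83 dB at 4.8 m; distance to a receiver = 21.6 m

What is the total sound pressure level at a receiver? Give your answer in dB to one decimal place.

Apply inverse-square spreading to bring every level to the receiver, then sum 10^(L/10).
hydraulic press: 98 − 20·log₁₀(32.0/2.8) = 98 − 21.16 = 76.84 dB.
fan: 83 − 20·log₁₀(21.6/4.8) = 83 − 13.06 = 69.94 dB.
Σ 10^(L/10) = 5.816e+07 → L_total = 10·log₁₀(5.816e+07) = 77.65 dB.

77.6 dB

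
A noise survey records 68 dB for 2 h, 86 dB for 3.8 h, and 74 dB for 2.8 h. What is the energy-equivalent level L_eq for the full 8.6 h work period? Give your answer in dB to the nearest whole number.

83 dB

Weight each interval's intensity by its duration and average over T = 8.6 h:
Σ tᵢ·10^(Lᵢ/10) = 2·10^(68/10) + 3.8·10^(86/10) + 2.8·10^(74/10) = 1.596e+09.
L_eq = 10·log₁₀(1.596e+09/8.6) = 82.68 dB.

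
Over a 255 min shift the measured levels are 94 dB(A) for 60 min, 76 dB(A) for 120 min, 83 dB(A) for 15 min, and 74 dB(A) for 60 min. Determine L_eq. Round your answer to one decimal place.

88.0 dB(A)

L_eq = 10·log₁₀[(1/T)·Σ tᵢ·10^(Lᵢ/10)] with T = 255 min.
Σ tᵢ·10^(Lᵢ/10) = 60·10^(94/10) + 120·10^(76/10) + 15·10^(83/10) + 60·10^(74/10) = 1.600e+11.
L_eq = 10·log₁₀(1.600e+11/255) = 87.98 dB(A).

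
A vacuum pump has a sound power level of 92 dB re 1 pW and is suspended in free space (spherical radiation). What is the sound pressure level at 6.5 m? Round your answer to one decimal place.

L_p = L_w − 10·log₁₀(4π·r²) with r = 6.5 m.
4π·r² = 530.9 m², 10·log₁₀ of that is 27.250 dB.
L_p = 92 − 27.250 = 64.75 dB.

64.7 dB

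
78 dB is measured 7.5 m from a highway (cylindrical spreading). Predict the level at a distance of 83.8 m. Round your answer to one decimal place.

Line-source attenuation: ΔL = 10·log₁₀(r₂/r₁) = 10·log₁₀(83.8/7.5) = 10.482 dB.
L₂ = 78 − 10·log₁₀(83.8/7.5) = 78 − 10.482 = 67.52 dB.

67.5 dB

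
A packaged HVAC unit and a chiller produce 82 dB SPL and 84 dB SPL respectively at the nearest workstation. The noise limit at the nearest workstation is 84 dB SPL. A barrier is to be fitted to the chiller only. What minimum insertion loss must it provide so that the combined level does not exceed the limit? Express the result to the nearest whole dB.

4 dB

Everything except the chiller sums to 10^(82/10) = 1.585e+08 in linear terms, 82.00 dB SPL.
The limit corresponds to 10^(84/10) = 2.512e+08; subtracting the fixed part leaves 9.270e+07 for the chiller, i.e. 79.67 dB SPL.
So the chiller must be reduced from 84 to 79.67 dB SPL: IL = 4.33 dB.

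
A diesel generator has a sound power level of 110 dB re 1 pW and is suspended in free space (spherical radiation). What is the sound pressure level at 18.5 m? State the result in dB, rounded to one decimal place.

73.7 dB

Free-field spherical radiation: L_p = L_w − 10·log₁₀(4π·r²), r = 18.5 m.
4π·r² = 4301 m², 10·log₁₀ of that is 36.336 dB.
L_p = 110 − 36.336 = 73.66 dB.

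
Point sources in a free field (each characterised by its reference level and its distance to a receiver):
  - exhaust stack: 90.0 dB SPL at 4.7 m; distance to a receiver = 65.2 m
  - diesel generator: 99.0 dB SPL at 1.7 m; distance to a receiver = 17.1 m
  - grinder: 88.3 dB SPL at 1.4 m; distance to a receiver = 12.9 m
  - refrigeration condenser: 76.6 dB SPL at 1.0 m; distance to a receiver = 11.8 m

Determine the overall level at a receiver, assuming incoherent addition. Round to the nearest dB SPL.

First find each source's level at the receiver (point-source: −20·log₁₀(r/r_ref)), then combine on an intensity basis.
exhaust stack: 90.0 − 20·log₁₀(65.2/4.7) = 90.0 − 22.84 = 67.16 dB SPL.
diesel generator: 99.0 − 20·log₁₀(17.1/1.7) = 99.0 − 20.05 = 78.95 dB SPL.
grinder: 88.3 − 20·log₁₀(12.9/1.4) = 88.3 − 19.29 = 69.01 dB SPL.
refrigeration condenser: 76.6 − 20·log₁₀(11.8/1.0) = 76.6 − 21.44 = 55.16 dB SPL.
Σ 10^(L/10) = 9.199e+07 → L_total = 10·log₁₀(9.199e+07) = 79.64 dB SPL.

80 dB SPL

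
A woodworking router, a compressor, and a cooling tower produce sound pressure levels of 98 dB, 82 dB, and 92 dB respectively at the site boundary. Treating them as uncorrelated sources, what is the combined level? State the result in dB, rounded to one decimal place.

For uncorrelated sources the intensities add, so convert each level to linear form, sum, and take 10·log₁₀ of the total.
Σ 10^(L/10) = 10^(98/10) + 10^(82/10) + 10^(92/10) = 8.053e+09.
L_total = 10·log₁₀(8.053e+09) = 99.06 dB.

99.1 dB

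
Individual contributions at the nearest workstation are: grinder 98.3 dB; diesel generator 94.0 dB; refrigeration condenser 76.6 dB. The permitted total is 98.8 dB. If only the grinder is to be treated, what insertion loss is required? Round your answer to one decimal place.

Everything except the grinder sums to 10^(94.0/10) + 10^(76.6/10) = 2.558e+09 in linear terms, 94.08 dB.
To meet 98.8 dB overall, the treated grinder may contribute at most 10^(98.8/10) − 2.558e+09 = 5.028e+09, i.e. 97.01 dB.
So the grinder must be reduced from 98.3 to 97.01 dB: IL = 1.29 dB.

1.3 dB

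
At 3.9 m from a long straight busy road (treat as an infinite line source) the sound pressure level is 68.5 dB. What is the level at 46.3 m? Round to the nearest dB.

For a line source, L₂ = L₁ − 10·log₁₀(r₂/r₁).
L₂ = 68.5 − 10·log₁₀(46.3/3.9) = 68.5 − 10.745 = 57.75 dB.

58 dB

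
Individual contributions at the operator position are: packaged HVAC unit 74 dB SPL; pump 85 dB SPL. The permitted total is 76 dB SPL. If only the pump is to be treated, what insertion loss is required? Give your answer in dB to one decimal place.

The untreated sources together contribute 10^(74/10) = 2.512e+07, i.e. 74.00 dB SPL.
To meet 76 dB SPL overall, the treated pump may contribute at most 10^(76/10) − 2.512e+07 = 1.469e+07, i.e. 71.67 dB SPL.
Required insertion loss = 85 − 71.67 = 13.33 dB.

13.3 dB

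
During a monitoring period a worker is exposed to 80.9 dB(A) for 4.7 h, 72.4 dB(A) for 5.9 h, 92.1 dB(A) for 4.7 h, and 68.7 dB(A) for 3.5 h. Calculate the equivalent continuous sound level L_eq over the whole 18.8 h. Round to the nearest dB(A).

86 dB(A)

The energy average is taken in the linear domain: L_eq = 10·log₁₀[(Σ tᵢ·10^(Lᵢ/10))/T], T = 18.8 h.
Σ tᵢ·10^(Lᵢ/10) = 4.7·10^(80.9/10) + 5.9·10^(72.4/10) + 4.7·10^(92.1/10) + 3.5·10^(68.7/10) = 8.329e+09.
L_eq = 10·log₁₀(8.329e+09/18.8) = 86.46 dB(A).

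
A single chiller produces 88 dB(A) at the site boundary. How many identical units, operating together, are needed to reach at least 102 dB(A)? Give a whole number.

26

Need L₁ + 10·log₁₀ N ≥ 102, i.e. log₁₀ N ≥ 1.40.
N ≥ 10^(14.0/10) = 25.119, so N = 26.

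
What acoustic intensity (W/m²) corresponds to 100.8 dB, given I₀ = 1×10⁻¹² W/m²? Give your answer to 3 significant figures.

0.0120 W/m²

I = I₀·10^(L/10) = 10⁻¹² × 10^(100.8/10) = 10^(-1.920).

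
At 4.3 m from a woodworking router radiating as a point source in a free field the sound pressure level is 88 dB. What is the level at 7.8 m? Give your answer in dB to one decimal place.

82.8 dB

Point-source attenuation: ΔL = 20·log₁₀(r₂/r₁) = 20·log₁₀(7.8/4.3) = 5.173 dB.
L₂ = 88 − 20·log₁₀(7.8/4.3) = 88 − 5.173 = 82.83 dB.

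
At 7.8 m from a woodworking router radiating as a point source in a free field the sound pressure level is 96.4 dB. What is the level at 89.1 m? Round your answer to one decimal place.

75.2 dB

Point-source attenuation: ΔL = 20·log₁₀(r₂/r₁) = 20·log₁₀(89.1/7.8) = 21.156 dB.
L₂ = 96.4 − 20·log₁₀(89.1/7.8) = 96.4 − 21.156 = 75.24 dB.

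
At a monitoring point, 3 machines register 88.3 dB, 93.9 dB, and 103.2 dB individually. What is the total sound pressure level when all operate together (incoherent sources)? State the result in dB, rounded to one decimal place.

For uncorrelated sources the intensities add, so convert each level to linear form, sum, and take 10·log₁₀ of the total.
Σ 10^(L/10) = 10^(88.3/10) + 10^(93.9/10) + 10^(103.2/10) = 2.402e+10.
L_total = 10·log₁₀(2.402e+10) = 103.81 dB.

103.8 dB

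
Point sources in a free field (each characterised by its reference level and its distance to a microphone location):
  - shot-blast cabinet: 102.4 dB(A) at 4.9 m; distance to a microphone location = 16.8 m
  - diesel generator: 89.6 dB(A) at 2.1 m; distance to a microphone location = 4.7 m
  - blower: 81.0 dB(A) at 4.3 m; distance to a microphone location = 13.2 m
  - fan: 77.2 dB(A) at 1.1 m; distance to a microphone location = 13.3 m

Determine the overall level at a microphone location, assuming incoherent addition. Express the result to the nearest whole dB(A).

Apply inverse-square spreading to bring every level to the receiver, then sum 10^(L/10).
shot-blast cabinet: 102.4 − 20·log₁₀(16.8/4.9) = 102.4 − 10.70 = 91.70 dB(A).
diesel generator: 89.6 − 20·log₁₀(4.7/2.1) = 89.6 − 7.00 = 82.60 dB(A).
blower: 81.0 − 20·log₁₀(13.2/4.3) = 81.0 − 9.74 = 71.26 dB(A).
fan: 77.2 − 20·log₁₀(13.3/1.1) = 77.2 − 21.65 = 55.55 dB(A).
Σ 10^(L/10) = 1.674e+09 → L_total = 10·log₁₀(1.674e+09) = 92.24 dB(A).

92 dB(A)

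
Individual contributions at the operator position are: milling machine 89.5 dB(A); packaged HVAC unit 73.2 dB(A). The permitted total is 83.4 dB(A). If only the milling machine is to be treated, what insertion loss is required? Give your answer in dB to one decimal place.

Everything except the milling machine sums to 10^(73.2/10) = 2.089e+07 in linear terms, 73.20 dB(A).
The limit corresponds to 10^(83.4/10) = 2.188e+08; subtracting the fixed part leaves 1.979e+08 for the milling machine, i.e. 82.96 dB(A).
So the milling machine must be reduced from 89.5 to 82.96 dB(A): IL = 6.54 dB.

6.5 dB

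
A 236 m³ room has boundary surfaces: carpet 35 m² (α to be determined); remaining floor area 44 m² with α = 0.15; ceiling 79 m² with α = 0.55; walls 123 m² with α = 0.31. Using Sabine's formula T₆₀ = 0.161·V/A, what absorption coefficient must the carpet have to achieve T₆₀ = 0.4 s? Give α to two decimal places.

0.19

From T₆₀ = 0.161·V/A, the target T₆₀ = 0.4 s needs A = 0.161·236/0.4 = 94.99 m².
Absorption from the other surfaces = 44·0.15 + 79·0.55 + 123·0.31 = 88.18 m², so the carpet must supply 6.81 m² over 35 m².
α = 6.81/35 = 0.195.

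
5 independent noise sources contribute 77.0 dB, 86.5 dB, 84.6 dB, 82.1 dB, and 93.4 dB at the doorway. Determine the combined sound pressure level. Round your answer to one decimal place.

For uncorrelated sources the intensities add, so convert each level to linear form, sum, and take 10·log₁₀ of the total.
Σ 10^(L/10) = 10^(77.0/10) + 10^(86.5/10) + 10^(84.6/10) + 10^(82.1/10) + 10^(93.4/10) = 3.135e+09.
L_total = 10·log₁₀(3.135e+09) = 94.96 dB.

95.0 dB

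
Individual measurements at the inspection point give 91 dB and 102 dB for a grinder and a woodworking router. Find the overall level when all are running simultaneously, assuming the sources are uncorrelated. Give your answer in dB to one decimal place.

102.3 dB

Incoherent sources combine by intensity addition: L_total = 10·log₁₀(Σ 10^(L_i/10)).
Σ 10^(L/10) = 10^(91/10) + 10^(102/10) = 1.711e+10.
L_total = 10·log₁₀(1.711e+10) = 102.33 dB.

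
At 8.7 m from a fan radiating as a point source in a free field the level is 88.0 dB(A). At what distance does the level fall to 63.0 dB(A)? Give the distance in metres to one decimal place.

Point-source spreading drops the level by 20·log₁₀(r₂/r₁); inverting, r₂/r₁ = 10^(ΔL/20).
r₂ = 8.7·10^((88.0−63.0)/20) = 8.7·10^(25.0/20) = 154.71 m.

154.7 m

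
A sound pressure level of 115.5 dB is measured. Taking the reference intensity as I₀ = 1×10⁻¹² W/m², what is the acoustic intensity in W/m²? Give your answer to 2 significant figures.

I = I₀·10^(L/10) = 10⁻¹² × 10^(115.5/10) = 10^(-0.450).

0.35 W/m²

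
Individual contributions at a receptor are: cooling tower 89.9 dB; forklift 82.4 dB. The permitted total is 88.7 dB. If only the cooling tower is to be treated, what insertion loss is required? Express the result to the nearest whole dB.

2 dB

Fixed contribution from the other source: Σ 10^(L/10) = 10^(82.4/10) = 1.738e+08 (82.40 dB).
To meet 88.7 dB overall, the treated cooling tower may contribute at most 10^(88.7/10) − 1.738e+08 = 5.675e+08, i.e. 87.54 dB.
Required insertion loss = 89.9 − 87.54 = 2.36 dB.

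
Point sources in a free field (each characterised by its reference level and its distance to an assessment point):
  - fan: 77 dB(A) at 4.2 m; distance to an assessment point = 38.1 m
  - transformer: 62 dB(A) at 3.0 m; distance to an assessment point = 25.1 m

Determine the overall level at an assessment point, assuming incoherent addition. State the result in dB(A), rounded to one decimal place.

58.0 dB(A)

Apply inverse-square spreading to bring every level to the receiver, then sum 10^(L/10).
fan: 77 − 20·log₁₀(38.1/4.2) = 77 − 19.15 = 57.85 dB(A).
transformer: 62 − 20·log₁₀(25.1/3.0) = 62 − 18.45 = 43.55 dB(A).
Σ 10^(L/10) = 6.317e+05 → L_total = 10·log₁₀(6.317e+05) = 58.01 dB(A).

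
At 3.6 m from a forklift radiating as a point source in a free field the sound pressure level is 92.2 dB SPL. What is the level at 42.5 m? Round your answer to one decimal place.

70.8 dB SPL

Point-source attenuation: ΔL = 20·log₁₀(r₂/r₁) = 20·log₁₀(42.5/3.6) = 21.442 dB.
L₂ = 92.2 − 20·log₁₀(42.5/3.6) = 92.2 − 21.442 = 70.76 dB SPL.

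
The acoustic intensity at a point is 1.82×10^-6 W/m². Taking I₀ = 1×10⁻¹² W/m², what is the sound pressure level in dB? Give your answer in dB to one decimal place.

I/I₀ = 1.82×10^-6/10⁻¹² = 1.82×10^6, and L = 10·log₁₀(I/I₀).
L = 10·(0.2601 + 6) = 62.60 dB.

62.6 dB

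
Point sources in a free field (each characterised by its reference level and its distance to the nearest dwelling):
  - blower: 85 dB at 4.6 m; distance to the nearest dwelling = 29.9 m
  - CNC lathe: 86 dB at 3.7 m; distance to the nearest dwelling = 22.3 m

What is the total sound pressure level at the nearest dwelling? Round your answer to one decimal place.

Propagate each source to the receiver with L = L_ref − 20·log₁₀(r/r_ref), then add intensities.
blower: 85 − 20·log₁₀(29.9/4.6) = 85 − 16.26 = 68.74 dB.
CNC lathe: 86 − 20·log₁₀(22.3/3.7) = 86 − 15.60 = 70.40 dB.
Σ 10^(L/10) = 1.844e+07 → L_total = 10·log₁₀(1.844e+07) = 72.66 dB.

72.7 dB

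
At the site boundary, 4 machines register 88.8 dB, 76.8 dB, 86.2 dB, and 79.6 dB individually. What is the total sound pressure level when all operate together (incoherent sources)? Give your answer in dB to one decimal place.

91.2 dB

For uncorrelated sources the intensities add, so convert each level to linear form, sum, and take 10·log₁₀ of the total.
Σ 10^(L/10) = 10^(88.8/10) + 10^(76.8/10) + 10^(86.2/10) + 10^(79.6/10) = 1.315e+09.
L_total = 10·log₁₀(1.315e+09) = 91.19 dB.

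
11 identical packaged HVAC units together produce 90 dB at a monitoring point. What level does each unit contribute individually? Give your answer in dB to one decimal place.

11 equal contributions raise the level by 10·log₁₀ 11 = 10.414 dB, so each unit alone gives 90 − 10.414.

79.6 dB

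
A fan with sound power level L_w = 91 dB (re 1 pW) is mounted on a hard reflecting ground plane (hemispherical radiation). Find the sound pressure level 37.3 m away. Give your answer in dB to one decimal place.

51.6 dB

Free-field hemispherical radiation: L_p = L_w − 10·log₁₀(2π·r²), r = 37.3 m.
2π·r² = 8742 m², 10·log₁₀ of that is 39.416 dB.
L_p = 91 − 39.416 = 51.58 dB.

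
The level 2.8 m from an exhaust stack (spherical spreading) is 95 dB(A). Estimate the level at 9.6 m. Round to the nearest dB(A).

84 dB(A)

Spherical spreading from a point source gives a 20·log₁₀(r₂/r₁) drop.
L₂ = 95 − 20·log₁₀(9.6/2.8) = 95 − 10.702 = 84.30 dB(A).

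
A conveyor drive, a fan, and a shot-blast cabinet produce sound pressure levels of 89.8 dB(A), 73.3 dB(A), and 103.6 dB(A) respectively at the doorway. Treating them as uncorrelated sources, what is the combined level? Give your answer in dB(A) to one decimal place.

Incoherent sources combine by intensity addition: L_total = 10·log₁₀(Σ 10^(L_i/10)).
Σ 10^(L/10) = 10^(89.8/10) + 10^(73.3/10) + 10^(103.6/10) = 2.389e+10.
L_total = 10·log₁₀(2.389e+10) = 103.78 dB(A).

103.8 dB(A)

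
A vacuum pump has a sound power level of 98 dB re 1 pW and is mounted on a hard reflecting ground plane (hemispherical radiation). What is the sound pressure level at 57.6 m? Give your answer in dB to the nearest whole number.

55 dB

L_p = L_w − 10·log₁₀(2π·r²) with r = 57.6 m.
2π·r² = 2.085e+04 m², 10·log₁₀ of that is 43.190 dB.
L_p = 98 − 43.190 = 54.81 dB.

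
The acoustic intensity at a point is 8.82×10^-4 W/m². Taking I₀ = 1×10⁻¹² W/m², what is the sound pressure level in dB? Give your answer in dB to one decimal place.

I/I₀ = 8.82×10^-4/10⁻¹² = 8.82×10^8, and L = 10·log₁₀(I/I₀).
L = 10·(0.9455 + 8) = 89.45 dB.

89.5 dB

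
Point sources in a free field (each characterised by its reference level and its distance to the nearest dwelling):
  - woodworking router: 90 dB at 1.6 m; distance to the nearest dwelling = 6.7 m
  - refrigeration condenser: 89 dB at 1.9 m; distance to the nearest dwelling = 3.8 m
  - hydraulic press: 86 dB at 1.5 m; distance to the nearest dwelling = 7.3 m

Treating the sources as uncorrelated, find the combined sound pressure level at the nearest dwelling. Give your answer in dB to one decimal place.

84.4 dB

Propagate each source to the receiver with L = L_ref − 20·log₁₀(r/r_ref), then add intensities.
woodworking router: 90 − 20·log₁₀(6.7/1.6) = 90 − 12.44 = 77.56 dB.
refrigeration condenser: 89 − 20·log₁₀(3.8/1.9) = 89 − 6.02 = 82.98 dB.
hydraulic press: 86 − 20·log₁₀(7.3/1.5) = 86 − 13.74 = 72.26 dB.
Σ 10^(L/10) = 2.724e+08 → L_total = 10·log₁₀(2.724e+08) = 84.35 dB.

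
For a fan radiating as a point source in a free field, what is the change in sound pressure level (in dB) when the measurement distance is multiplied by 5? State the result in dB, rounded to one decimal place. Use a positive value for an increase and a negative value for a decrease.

With spherical spreading the level changes by −20·log₁₀(r₂/r₁).
ΔL = −20·log₁₀(5) = -13.98 dB.

-14.0 dB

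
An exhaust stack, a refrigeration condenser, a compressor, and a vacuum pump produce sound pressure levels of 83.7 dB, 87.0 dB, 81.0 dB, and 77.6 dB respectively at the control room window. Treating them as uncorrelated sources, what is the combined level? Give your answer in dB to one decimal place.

For uncorrelated sources the intensities add, so convert each level to linear form, sum, and take 10·log₁₀ of the total.
Σ 10^(L/10) = 10^(83.7/10) + 10^(87.0/10) + 10^(81.0/10) + 10^(77.6/10) = 9.190e+08.
L_total = 10·log₁₀(9.190e+08) = 89.63 dB.

89.6 dB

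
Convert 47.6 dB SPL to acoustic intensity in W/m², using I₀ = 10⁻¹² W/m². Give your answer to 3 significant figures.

I/I₀ = 10^(47.6/10) = 5.754e+04, so I = 5.754e+04 × 10⁻¹² W/m².

5.75e-08 W/m²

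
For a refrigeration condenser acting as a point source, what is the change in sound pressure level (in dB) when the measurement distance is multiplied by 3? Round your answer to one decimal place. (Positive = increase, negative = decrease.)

-9.5 dB

A point source loses 6 dB per doubling of distance; generally ΔL = −20·log₁₀(r₂/r₁).
ΔL = −20·log₁₀(3) = -9.54 dB.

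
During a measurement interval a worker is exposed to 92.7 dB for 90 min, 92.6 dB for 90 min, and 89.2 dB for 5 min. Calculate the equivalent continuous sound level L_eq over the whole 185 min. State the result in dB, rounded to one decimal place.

92.6 dB

Weight each interval's intensity by its duration and average over T = 185 min:
Σ tᵢ·10^(Lᵢ/10) = 90·10^(92.7/10) + 90·10^(92.6/10) + 5·10^(89.2/10) = 3.355e+11.
L_eq = 10·log₁₀(3.355e+11/185) = 92.59 dB.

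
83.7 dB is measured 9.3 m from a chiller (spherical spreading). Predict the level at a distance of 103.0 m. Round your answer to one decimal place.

62.8 dB

Spherical spreading from a point source gives a 20·log₁₀(r₂/r₁) drop.
L₂ = 83.7 − 20·log₁₀(103.0/9.3) = 83.7 − 20.887 = 62.81 dB.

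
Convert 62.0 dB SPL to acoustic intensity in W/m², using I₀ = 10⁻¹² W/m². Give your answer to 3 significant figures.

I/I₀ = 10^(62.0/10) = 1.585e+06, so I = 1.585e+06 × 10⁻¹² W/m².

1.58e-06 W/m²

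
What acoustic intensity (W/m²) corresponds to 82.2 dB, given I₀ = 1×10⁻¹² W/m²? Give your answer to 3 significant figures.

0.000166 W/m²

I = I₀·10^(L/10) = 10⁻¹² × 10^(82.2/10) = 10^(-3.780).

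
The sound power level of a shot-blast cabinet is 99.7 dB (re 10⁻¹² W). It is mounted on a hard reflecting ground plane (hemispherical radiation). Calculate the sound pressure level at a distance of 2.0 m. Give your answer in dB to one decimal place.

The power spreads over a hemisphere of area 2π·r², so L_p = L_w − 10·log₁₀(2π·r²).
2π·r² = 25.13 m², 10·log₁₀ of that is 14.002 dB.
L_p = 99.7 − 14.002 = 85.70 dB.

85.7 dB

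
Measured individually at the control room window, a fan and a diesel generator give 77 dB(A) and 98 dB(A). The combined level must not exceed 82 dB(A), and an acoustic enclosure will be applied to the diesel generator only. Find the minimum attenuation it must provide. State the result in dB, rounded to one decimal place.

17.7 dB

Fixed contribution from the other source: Σ 10^(L/10) = 10^(77/10) = 5.012e+07 (77.00 dB(A)).
To meet 82 dB(A) overall, the treated diesel generator may contribute at most 10^(82/10) − 5.012e+07 = 1.084e+08, i.e. 80.35 dB(A).
Required insertion loss = 98 − 80.35 = 17.65 dB.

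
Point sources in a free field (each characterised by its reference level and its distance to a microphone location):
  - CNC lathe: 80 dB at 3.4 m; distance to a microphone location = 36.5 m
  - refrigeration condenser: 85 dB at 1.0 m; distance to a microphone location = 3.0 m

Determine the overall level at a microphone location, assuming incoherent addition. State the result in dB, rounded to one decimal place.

75.6 dB

First find each source's level at the receiver (point-source: −20·log₁₀(r/r_ref)), then combine on an intensity basis.
CNC lathe: 80 − 20·log₁₀(36.5/3.4) = 80 − 20.62 = 59.38 dB.
refrigeration condenser: 85 − 20·log₁₀(3.0/1.0) = 85 − 9.54 = 75.46 dB.
Σ 10^(L/10) = 3.600e+07 → L_total = 10·log₁₀(3.600e+07) = 75.56 dB.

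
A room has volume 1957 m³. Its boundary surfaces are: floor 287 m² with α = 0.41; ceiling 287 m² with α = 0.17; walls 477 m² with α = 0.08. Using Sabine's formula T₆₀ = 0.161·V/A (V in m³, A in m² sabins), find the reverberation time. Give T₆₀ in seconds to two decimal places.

1.54 s

Total absorption A = 287·0.41 + 287·0.17 + 477·0.08 = 204.62 m² sabins.
T₆₀ = 0.161 × 1957 / 204.62 = 1.540 s.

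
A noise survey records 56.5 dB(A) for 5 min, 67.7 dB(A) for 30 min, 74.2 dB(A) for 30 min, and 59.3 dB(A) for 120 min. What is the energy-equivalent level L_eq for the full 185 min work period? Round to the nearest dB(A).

68 dB(A)

Weight each interval's intensity by its duration and average over T = 185 min:
Σ tᵢ·10^(Lᵢ/10) = 5·10^(56.5/10) + 30·10^(67.7/10) + 30·10^(74.2/10) + 120·10^(59.3/10) = 1.070e+09.
L_eq = 10·log₁₀(1.070e+09/185) = 67.62 dB(A).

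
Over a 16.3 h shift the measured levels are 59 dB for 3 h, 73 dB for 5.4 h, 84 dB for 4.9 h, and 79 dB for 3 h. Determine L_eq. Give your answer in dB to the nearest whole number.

80 dB

L_eq = 10·log₁₀[(1/T)·Σ tᵢ·10^(Lᵢ/10)] with T = 16.3 h.
Σ tᵢ·10^(Lᵢ/10) = 3·10^(59/10) + 5.4·10^(73/10) + 4.9·10^(84/10) + 3·10^(79/10) = 1.579e+09.
L_eq = 10·log₁₀(1.579e+09/16.3) = 79.86 dB.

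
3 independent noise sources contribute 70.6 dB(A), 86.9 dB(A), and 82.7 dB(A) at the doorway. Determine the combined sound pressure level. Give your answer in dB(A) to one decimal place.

Incoherent sources combine by intensity addition: L_total = 10·log₁₀(Σ 10^(L_i/10)).
Σ 10^(L/10) = 10^(70.6/10) + 10^(86.9/10) + 10^(82.7/10) = 6.875e+08.
L_total = 10·log₁₀(6.875e+08) = 88.37 dB(A).

88.4 dB(A)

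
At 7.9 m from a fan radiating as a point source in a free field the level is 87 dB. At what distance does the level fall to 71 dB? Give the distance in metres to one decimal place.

For a point source L₁ − L₂ = 20·log₁₀(r₂/r₁), so r₂ = r₁·10^((L₁−L₂)/20).
r₂ = 7.9·10^((87−71)/20) = 7.9·10^(16.0/20) = 49.85 m.

49.8 m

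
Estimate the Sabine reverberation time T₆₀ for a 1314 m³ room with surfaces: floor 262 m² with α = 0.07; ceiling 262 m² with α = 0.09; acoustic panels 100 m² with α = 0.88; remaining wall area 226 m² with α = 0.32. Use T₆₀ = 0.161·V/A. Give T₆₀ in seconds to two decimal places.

Summing Sᵢαᵢ: 262·0.07 + 262·0.09 + 100·0.88 + 226·0.32 = 202.24 m².
T₆₀ = 0.161·V/A = 0.161·1314/202.24 = 1.046 s.

1.05 s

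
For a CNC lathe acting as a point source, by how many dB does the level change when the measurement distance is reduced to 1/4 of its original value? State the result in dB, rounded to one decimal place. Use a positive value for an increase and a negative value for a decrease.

+12.0 dB

Point-source spreading: ΔL = −20·log₁₀(r₂/r₁).
ΔL = −20·log₁₀(0.25) = +12.04 dB.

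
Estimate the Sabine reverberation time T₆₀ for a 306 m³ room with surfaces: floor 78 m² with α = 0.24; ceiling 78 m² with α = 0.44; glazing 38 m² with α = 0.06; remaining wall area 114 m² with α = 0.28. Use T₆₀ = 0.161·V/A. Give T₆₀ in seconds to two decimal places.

A = Σ Sᵢαᵢ = 78·0.24 + 78·0.44 + 38·0.06 + 114·0.28 = 87.24 m².
T₆₀ = 0.161 × 306 / 87.24 = 0.565 s.

0.56 s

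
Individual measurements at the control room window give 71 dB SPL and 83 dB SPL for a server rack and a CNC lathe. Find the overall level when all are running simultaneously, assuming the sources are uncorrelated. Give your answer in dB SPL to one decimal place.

Incoherent sources combine by intensity addition: L_total = 10·log₁₀(Σ 10^(L_i/10)).
Σ 10^(L/10) = 10^(71/10) + 10^(83/10) = 2.121e+08.
L_total = 10·log₁₀(2.121e+08) = 83.27 dB SPL.

83.3 dB SPL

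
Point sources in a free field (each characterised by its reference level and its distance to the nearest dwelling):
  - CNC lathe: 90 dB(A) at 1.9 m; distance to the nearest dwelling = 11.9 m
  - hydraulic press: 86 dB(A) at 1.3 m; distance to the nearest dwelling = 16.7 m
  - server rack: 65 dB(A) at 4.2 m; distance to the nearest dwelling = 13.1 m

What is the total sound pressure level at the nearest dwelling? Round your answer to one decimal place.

Propagate each source to the receiver with L = L_ref − 20·log₁₀(r/r_ref), then add intensities.
CNC lathe: 90 − 20·log₁₀(11.9/1.9) = 90 − 15.94 = 74.06 dB(A).
hydraulic press: 86 − 20·log₁₀(16.7/1.3) = 86 − 22.18 = 63.82 dB(A).
server rack: 65 − 20·log₁₀(13.1/4.2) = 65 − 9.88 = 55.12 dB(A).
Σ 10^(L/10) = 2.823e+07 → L_total = 10·log₁₀(2.823e+07) = 74.51 dB(A).

74.5 dB(A)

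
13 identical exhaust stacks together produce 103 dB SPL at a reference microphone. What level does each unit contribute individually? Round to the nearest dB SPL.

13 equal contributions raise the level by 10·log₁₀ 13 = 11.139 dB, so each unit alone gives 103 − 11.139.

92 dB SPL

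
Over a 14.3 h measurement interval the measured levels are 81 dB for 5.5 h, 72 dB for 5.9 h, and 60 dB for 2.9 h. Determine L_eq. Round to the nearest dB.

77 dB

Weight each interval's intensity by its duration and average over T = 14.3 h:
Σ tᵢ·10^(Lᵢ/10) = 5.5·10^(81/10) + 5.9·10^(72/10) + 2.9·10^(60/10) = 7.888e+08.
L_eq = 10·log₁₀(7.888e+08/14.3) = 77.42 dB.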